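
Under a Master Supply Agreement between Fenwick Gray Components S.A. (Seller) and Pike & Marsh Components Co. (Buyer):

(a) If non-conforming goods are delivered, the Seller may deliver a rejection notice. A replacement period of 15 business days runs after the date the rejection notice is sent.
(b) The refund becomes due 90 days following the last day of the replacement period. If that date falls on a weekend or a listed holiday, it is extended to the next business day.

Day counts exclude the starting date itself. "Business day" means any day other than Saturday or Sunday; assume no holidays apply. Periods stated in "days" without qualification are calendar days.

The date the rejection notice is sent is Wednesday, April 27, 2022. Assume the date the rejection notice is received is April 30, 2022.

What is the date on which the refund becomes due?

August 16, 2022

The last day of the replacement period: counting 15 business days from Wednesday, April 27, 2022 (Apr 28, Apr 29, May 2, May 3, …, May 16, May 17, May 18, skipping weekends) reaches Wednesday, May 18, 2022.
The date on which the refund becomes due: 90 calendar days after May 18, 2022 is August 16, 2022. August 16, 2022 is a Tuesday, so no roll-forward applies.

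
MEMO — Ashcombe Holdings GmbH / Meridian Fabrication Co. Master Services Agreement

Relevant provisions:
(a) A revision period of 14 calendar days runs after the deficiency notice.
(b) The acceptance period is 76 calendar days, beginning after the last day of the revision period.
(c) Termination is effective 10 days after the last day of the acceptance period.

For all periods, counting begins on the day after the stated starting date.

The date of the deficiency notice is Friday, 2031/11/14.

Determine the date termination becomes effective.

2032/02/22

Adding 14 calendar days to 2031/11/14 gives 2031/11/28, which is the last day of the revision period.
The last day of the acceptance period: 76 calendar days after 2031/11/28 is 2032/02/12.
Adding 10 calendar days to 2032/02/12 gives 2032/02/22, which is the date termination becomes effective.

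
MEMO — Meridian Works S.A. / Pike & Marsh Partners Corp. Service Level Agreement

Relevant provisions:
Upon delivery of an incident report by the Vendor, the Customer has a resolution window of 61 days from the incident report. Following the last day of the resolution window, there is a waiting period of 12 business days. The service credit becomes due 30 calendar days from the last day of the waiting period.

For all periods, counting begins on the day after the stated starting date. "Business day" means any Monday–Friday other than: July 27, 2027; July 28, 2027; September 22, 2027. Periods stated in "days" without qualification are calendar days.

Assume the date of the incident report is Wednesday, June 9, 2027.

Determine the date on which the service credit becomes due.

September 24, 2027

The last day of the resolution window: 61 calendar days after June 9, 2027 is August 9, 2027.
The last day of the waiting period: 12 business days after Monday, August 9, 2027, skipping weekends — Aug 10, Aug 11, Aug 12, Aug 13, …, Aug 23, Aug 24, Aug 25 — lands on Wednesday, August 25, 2027.
The date on which the service credit becomes due: 30 calendar days after August 25, 2027 is September 24, 2027.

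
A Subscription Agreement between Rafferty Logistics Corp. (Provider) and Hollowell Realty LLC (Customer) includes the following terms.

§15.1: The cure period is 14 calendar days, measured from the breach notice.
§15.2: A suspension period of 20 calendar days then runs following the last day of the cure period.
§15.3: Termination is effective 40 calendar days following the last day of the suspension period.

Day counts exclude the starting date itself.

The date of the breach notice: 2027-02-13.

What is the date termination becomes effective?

The last day of the cure period: 14 calendar days after 2027-02-13 is 2027-02-27.
The last day of the suspension period: 20 calendar days after 2027-02-27 is 2027-03-19.
The date termination becomes effective: 2027-03-19 + 40 days = 2027-04-28.

2027-04-28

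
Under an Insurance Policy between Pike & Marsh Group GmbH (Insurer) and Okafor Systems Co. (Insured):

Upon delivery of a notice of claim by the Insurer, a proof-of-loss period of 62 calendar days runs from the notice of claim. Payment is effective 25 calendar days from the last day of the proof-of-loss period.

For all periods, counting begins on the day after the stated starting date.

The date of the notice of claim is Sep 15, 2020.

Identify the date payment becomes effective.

Dec 11, 2020

The last day of the proof-of-loss period: 62 calendar days after Sep 15, 2020 is Nov 16, 2020.
The date payment becomes effective: 25 calendar days after Nov 16, 2020 is Dec 11, 2020.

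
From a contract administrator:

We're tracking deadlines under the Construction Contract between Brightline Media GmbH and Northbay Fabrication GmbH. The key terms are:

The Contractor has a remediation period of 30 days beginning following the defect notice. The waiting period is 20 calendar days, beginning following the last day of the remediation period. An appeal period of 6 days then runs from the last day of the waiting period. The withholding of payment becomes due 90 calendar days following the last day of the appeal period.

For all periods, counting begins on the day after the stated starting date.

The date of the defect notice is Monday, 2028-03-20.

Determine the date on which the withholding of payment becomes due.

Adding 30 calendar days to 2028-03-20 gives 2028-04-19, which is the last day of the remediation period.
Adding 20 calendar days to 2028-04-19 gives 2028-05-09, which is the last day of the waiting period.
The last day of the appeal period: 2028-05-09 + 6 days = 2028-05-15.
The date on which the withholding of payment becomes due: 90 calendar days after 2028-05-15 is 2028-08-13.

2028-08-13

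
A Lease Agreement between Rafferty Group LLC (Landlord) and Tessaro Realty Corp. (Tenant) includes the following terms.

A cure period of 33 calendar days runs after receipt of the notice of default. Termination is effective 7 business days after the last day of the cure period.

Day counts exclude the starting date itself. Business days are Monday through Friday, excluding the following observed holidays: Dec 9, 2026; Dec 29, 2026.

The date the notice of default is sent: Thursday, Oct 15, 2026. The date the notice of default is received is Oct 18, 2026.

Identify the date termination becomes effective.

Dec 1, 2026

The last day of the cure period: 33 calendar days after Oct 18, 2026 is Nov 20, 2026.
The date termination becomes effective: 7 business days after Friday, Nov 20, 2026, skipping weekends — Nov 23, Nov 24, Nov 25, Nov 26, Nov 27, Nov 30, Dec 1 — lands on Tuesday, Dec 1, 2026.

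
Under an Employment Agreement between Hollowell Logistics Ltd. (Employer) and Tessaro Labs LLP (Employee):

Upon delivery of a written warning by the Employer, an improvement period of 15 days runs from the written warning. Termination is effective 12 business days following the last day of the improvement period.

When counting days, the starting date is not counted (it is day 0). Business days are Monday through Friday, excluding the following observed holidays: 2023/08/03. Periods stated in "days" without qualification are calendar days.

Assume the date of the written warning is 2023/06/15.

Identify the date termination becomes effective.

The last day of the improvement period: 2023/06/15 + 15 days = 2023/06/30.
From Friday, 2023/06/30, 12 business days (Jul 3, Jul 4, Jul 5, Jul 6, …, Jul 14, Jul 17, Jul 18, skipping weekends) brings us to Tuesday, 2023/07/18, which is the date termination becomes effective.

2023/07/18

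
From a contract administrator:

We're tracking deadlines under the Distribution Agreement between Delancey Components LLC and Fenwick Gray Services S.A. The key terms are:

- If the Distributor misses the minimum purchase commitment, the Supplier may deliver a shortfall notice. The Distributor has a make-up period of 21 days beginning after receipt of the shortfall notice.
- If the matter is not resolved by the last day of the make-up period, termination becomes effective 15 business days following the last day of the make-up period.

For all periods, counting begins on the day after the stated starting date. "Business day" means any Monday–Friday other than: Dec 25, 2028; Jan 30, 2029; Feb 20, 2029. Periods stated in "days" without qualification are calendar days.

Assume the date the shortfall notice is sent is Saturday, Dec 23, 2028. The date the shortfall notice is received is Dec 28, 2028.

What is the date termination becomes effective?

Feb 9, 2029

The last day of the make-up period: Dec 28, 2028 + 21 days = Jan 18, 2029.
The date termination becomes effective: counting 15 business days from Thursday, Jan 18, 2029 (Jan 19, Jan 22, Jan 23, Jan 24, …, Feb 7, Feb 8, Feb 9, skipping weekends and the listed holiday on Jan 30) reaches Friday, Feb 9, 2029.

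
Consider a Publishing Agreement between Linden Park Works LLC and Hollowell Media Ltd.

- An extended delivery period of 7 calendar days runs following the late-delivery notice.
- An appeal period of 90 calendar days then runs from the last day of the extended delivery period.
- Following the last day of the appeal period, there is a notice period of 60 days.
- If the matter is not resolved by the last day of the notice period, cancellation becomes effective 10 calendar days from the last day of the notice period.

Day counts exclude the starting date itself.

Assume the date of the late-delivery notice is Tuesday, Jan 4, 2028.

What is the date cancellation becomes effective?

The last day of the extended delivery period: Jan 4, 2028 + 7 days = Jan 11, 2028.
Adding 90 calendar days to Jan 11, 2028 gives Apr 10, 2028, which is the last day of the appeal period.
Adding 60 calendar days to Apr 10, 2028 gives Jun 9, 2028, which is the last day of the notice period.
Adding 10 calendar days to Jun 9, 2028 gives Jun 19, 2028, which is the date cancellation becomes effective.

Jun 19, 2028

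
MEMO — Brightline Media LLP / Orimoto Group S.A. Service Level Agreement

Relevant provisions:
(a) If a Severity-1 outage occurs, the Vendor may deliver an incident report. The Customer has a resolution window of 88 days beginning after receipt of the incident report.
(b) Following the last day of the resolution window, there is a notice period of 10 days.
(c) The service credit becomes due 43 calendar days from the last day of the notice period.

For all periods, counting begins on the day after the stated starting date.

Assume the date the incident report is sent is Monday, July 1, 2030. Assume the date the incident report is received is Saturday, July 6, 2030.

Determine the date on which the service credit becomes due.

The last day of the resolution window: 88 calendar days after July 6, 2030 is October 2, 2030.
Adding 10 calendar days to October 2, 2030 gives October 12, 2030, which is the last day of the notice period.
The date on which the service credit becomes due: October 12, 2030 + 43 days = November 24, 2030.

November 24, 2030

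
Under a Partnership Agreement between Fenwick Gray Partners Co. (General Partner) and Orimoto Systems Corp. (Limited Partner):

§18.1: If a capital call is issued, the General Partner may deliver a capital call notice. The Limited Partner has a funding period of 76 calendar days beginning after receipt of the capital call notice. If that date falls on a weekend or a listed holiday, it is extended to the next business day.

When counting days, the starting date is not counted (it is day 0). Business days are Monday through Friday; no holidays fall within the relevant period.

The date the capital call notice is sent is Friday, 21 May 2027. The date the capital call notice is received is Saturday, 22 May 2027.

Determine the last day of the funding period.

6 August 2027

The last day of the funding period: 22 May 2027 + 76 days = 6 August 2027. 6 August 2027 is a Friday, so no roll-forward applies.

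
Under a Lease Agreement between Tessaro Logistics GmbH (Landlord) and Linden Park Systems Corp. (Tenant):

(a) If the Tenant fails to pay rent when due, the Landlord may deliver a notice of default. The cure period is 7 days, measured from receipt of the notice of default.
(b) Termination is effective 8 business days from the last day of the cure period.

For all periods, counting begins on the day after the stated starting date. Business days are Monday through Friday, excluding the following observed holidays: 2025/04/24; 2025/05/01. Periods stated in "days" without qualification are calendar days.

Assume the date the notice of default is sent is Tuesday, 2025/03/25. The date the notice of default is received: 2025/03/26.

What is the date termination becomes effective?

The last day of the cure period: 2025/03/26 + 7 days = 2025/04/02.
From Wednesday, 2025/04/02, 8 business days (Apr 3, Apr 4, Apr 7, Apr 8, Apr 9, Apr 10, Apr 11, Apr 14, skipping weekends) brings us to Monday, 2025/04/14, which is the date termination becomes effective.

2025/04/14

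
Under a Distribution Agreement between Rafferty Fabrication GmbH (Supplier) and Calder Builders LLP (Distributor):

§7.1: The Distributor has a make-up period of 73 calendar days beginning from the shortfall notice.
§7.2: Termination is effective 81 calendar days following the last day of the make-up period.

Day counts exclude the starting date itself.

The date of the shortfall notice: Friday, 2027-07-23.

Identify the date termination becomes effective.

2027-12-24

Adding 73 calendar days to 2027-07-23 gives 2027-10-04, which is the last day of the make-up period.
Adding 81 calendar days to 2027-10-04 gives 2027-12-24, which is the date termination becomes effective.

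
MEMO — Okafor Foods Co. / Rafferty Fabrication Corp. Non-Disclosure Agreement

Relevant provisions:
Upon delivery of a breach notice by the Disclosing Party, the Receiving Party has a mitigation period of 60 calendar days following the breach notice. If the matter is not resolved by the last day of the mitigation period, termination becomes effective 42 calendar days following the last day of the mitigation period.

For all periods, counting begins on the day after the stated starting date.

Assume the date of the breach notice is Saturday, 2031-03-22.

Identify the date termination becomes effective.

The last day of the mitigation period: 2031-03-22 + 60 days = 2031-05-21.
The date termination becomes effective: 2031-05-21 + 42 days = 2031-07-02.

2031-07-02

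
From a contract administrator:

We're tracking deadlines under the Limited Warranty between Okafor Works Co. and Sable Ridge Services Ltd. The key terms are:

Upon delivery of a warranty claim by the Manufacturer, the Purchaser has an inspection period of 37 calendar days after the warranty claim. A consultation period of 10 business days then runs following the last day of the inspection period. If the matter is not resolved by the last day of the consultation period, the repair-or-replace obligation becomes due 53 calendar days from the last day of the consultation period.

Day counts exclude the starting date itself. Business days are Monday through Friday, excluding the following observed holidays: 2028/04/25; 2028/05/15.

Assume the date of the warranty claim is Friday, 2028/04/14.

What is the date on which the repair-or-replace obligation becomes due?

2028/07/25

The last day of the inspection period: 2028/04/14 + 37 days = 2028/05/21.
The last day of the consultation period: 10 business days after Sunday, 2028/05/21, skipping weekends — May 22, May 23, May 24, May 25, May 26, May 29, May 30, May 31, Jun 1, Jun 2 — lands on Friday, 2028/06/02.
The date on which the repair-or-replace obligation becomes due: 2028/06/02 + 53 days = 2028/07/25.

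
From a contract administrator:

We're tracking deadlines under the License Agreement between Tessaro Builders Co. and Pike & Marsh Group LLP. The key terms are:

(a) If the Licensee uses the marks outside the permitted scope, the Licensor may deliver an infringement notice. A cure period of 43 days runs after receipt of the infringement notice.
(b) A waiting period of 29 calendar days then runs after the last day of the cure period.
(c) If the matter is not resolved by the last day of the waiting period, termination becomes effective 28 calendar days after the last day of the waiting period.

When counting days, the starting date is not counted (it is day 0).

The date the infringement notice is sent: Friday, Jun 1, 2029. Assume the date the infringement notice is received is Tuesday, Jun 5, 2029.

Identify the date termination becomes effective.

Sep 13, 2029

The last day of the cure period: Jun 5, 2029 + 43 days = Jul 18, 2029.
The last day of the waiting period: 29 calendar days after Jul 18, 2029 is Aug 16, 2029.
The date termination becomes effective: 28 calendar days after Aug 16, 2029 is Sep 13, 2029.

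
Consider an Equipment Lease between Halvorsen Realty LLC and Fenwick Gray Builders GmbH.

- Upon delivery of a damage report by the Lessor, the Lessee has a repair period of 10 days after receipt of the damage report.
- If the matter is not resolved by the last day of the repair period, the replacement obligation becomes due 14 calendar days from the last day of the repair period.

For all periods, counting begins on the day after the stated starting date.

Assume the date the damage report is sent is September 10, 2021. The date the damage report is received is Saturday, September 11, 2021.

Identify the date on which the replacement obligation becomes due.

October 5, 2021

The last day of the repair period: September 11, 2021 + 10 days = September 21, 2021.
The date on which the replacement obligation becomes due: 14 calendar days after September 21, 2021 is October 5, 2021.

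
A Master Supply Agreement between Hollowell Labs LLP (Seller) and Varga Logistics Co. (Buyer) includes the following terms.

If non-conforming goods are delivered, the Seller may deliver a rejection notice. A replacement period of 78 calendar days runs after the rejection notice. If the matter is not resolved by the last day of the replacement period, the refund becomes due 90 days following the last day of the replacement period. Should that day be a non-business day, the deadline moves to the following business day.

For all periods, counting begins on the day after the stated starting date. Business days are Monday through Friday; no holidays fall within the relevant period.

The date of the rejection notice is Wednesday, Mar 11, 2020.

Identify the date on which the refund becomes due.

Aug 26, 2020

The last day of the replacement period: 78 calendar days after Mar 11, 2020 is May 28, 2020.
The date on which the refund becomes due: May 28, 2020 + 90 days = Aug 26, 2020. Aug 26, 2020 is a Wednesday, so no roll-forward applies.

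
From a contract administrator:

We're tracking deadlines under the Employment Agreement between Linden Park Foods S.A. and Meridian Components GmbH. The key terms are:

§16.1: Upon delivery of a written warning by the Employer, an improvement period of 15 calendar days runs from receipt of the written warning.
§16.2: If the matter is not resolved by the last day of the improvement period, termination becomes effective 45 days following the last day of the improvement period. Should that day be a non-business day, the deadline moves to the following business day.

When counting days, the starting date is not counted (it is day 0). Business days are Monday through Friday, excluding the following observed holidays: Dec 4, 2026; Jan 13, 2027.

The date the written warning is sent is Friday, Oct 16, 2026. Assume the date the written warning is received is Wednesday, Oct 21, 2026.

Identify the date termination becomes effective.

Adding 15 calendar days to Oct 21, 2026 gives Nov 5, 2026, which is the last day of the improvement period.
The date termination becomes effective: 45 calendar days after Nov 5, 2026 is Dec 20, 2026. That falls on a Sunday, so it rolls to the next business day, Monday, Dec 21, 2026.

Dec 21, 2026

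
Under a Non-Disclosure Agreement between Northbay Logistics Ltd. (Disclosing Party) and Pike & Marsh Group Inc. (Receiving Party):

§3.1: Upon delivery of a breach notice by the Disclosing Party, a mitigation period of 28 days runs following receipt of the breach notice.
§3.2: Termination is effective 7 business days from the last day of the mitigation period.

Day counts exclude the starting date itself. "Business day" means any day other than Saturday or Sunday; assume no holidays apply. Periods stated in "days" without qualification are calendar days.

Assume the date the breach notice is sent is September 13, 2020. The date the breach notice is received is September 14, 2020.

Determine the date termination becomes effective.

The last day of the mitigation period: September 14, 2020 + 28 days = October 12, 2020.
From Monday, October 12, 2020, 7 business days (Oct 13, Oct 14, Oct 15, Oct 16, Oct 19, Oct 20, Oct 21, skipping weekends) brings us to Wednesday, October 21, 2020, which is the date termination becomes effective.

October 21, 2020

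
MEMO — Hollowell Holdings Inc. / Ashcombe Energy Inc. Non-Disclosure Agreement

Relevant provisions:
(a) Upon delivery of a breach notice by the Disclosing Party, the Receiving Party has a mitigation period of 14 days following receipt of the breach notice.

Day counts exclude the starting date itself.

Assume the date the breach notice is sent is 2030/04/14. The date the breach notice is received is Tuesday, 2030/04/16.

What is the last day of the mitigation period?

2030/04/30

Adding 14 calendar days to 2030/04/16 gives 2030/04/30, which is the last day of the mitigation period.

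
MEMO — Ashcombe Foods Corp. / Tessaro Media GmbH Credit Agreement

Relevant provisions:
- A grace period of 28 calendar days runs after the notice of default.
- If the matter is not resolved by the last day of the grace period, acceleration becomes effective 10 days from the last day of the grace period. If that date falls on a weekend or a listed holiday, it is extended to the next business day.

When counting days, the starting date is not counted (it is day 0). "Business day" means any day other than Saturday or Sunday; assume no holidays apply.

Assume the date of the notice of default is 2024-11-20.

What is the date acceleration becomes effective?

The last day of the grace period: 2024-11-20 + 28 days = 2024-12-18.
The date acceleration becomes effective: 10 calendar days after 2024-12-18 is 2024-12-28. That falls on a Saturday, so it rolls to the next business day, Monday, 2024-12-30.

2024-12-30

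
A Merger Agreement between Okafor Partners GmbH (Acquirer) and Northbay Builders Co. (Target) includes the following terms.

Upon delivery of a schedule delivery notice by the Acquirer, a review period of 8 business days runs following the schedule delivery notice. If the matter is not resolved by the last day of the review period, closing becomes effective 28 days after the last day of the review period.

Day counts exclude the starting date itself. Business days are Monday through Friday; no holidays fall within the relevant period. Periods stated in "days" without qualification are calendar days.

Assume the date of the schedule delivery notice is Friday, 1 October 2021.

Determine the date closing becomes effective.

10 November 2021

From Friday, 1 October 2021, 8 business days (Oct 4, Oct 5, Oct 6, Oct 7, Oct 8, Oct 11, Oct 12, Oct 13, skipping weekends) brings us to Wednesday, 13 October 2021, which is the last day of the review period.
The date closing becomes effective: 13 October 2021 + 28 days = 10 November 2021.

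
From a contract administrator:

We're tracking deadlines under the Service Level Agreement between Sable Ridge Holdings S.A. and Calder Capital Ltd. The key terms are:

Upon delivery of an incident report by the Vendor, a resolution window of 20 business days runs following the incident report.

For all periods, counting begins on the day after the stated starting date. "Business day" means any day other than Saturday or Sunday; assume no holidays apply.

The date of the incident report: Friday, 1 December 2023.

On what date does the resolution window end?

From Friday, 1 December 2023, 20 business days (Dec 4, Dec 5, Dec 6, Dec 7, …, Dec 27, Dec 28, Dec 29, skipping weekends) brings us to Friday, 29 December 2023, which is the last day of the resolution window.

29 December 2023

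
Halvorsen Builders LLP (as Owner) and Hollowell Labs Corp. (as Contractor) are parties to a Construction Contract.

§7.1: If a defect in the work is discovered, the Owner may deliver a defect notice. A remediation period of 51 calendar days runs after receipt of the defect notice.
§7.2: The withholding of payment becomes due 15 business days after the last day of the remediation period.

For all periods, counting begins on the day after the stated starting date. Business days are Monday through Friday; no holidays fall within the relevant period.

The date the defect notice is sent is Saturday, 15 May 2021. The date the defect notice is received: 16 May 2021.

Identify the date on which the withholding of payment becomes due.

27 July 2021

Adding 51 calendar days to 16 May 2021 gives 6 July 2021, which is the last day of the remediation period.
From Tuesday, 6 July 2021, 15 business days (Jul 7, Jul 8, Jul 9, Jul 12, …, Jul 23, Jul 26, Jul 27, skipping weekends) brings us to Tuesday, 27 July 2021, which is the date on which the withholding of payment becomes due.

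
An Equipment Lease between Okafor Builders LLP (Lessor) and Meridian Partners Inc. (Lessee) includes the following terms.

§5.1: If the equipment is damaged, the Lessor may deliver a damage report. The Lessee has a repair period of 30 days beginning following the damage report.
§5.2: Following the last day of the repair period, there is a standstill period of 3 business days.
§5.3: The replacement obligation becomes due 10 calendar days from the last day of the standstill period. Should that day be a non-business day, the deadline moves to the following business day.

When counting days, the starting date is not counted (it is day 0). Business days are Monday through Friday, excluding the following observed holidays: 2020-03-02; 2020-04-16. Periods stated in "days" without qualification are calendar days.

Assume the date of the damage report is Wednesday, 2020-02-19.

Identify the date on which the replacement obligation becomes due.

Adding 30 calendar days to 2020-02-19 gives 2020-03-20, which is the last day of the repair period.
The last day of the standstill period: 3 business days after Friday, 2020-03-20, skipping weekends — Mar 23, Mar 24, Mar 25 — lands on Wednesday, 2020-03-25.
The date on which the replacement obligation becomes due: 10 calendar days after 2020-03-25 is 2020-04-04. That falls on a Saturday, so it rolls to the next business day, Monday, 2020-04-06.

2020-04-06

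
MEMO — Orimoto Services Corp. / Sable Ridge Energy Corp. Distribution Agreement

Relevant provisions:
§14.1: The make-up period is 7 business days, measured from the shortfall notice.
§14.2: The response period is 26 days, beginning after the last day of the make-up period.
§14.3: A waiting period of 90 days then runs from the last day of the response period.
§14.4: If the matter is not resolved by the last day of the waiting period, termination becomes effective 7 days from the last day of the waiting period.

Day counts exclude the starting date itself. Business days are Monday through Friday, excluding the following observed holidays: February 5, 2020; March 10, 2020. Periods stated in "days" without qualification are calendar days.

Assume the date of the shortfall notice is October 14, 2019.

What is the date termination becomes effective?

The last day of the make-up period: 7 business days after Monday, October 14, 2019, skipping weekends — Oct 15, Oct 16, Oct 17, Oct 18, Oct 21, Oct 22, Oct 23 — lands on Wednesday, October 23, 2019.
Adding 26 calendar days to October 23, 2019 gives November 18, 2019, which is the last day of the response period.
The last day of the waiting period: November 18, 2019 + 90 days = February 16, 2020.
The date termination becomes effective: February 16, 2020 + 7 days = February 23, 2020.

February 23, 2020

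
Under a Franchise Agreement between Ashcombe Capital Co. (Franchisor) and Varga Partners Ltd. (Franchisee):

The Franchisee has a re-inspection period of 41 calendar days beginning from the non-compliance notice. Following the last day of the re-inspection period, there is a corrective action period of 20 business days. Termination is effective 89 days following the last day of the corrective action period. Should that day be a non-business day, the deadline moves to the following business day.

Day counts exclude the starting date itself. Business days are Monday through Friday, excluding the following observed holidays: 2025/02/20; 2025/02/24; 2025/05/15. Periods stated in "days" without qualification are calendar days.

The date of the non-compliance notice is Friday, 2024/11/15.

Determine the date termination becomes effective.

2025/04/22

The last day of the re-inspection period: 41 calendar days after 2024/11/15 is 2024/12/26.
From Thursday, 2024/12/26, 20 business days (Dec 27, Dec 30, Dec 31, Jan 1, …, Jan 21, Jan 22, Jan 23, skipping weekends) brings us to Thursday, 2025/01/23, which is the last day of the corrective action period.
Adding 89 calendar days to 2025/01/23 gives 2025/04/22, which is the date termination becomes effective. 2025/04/22 is a Tuesday and is not a listed holiday, so no roll-forward applies.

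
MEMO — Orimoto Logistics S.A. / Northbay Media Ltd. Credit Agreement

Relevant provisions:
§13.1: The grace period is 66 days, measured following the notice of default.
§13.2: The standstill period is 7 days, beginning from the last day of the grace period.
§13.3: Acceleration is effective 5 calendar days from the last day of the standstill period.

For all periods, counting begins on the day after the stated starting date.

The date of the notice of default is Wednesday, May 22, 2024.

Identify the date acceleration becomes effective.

August 8, 2024

The last day of the grace period: 66 calendar days after May 22, 2024 is July 27, 2024.
The last day of the standstill period: 7 calendar days after July 27, 2024 is August 3, 2024.
Adding 5 calendar days to August 3, 2024 gives August 8, 2024, which is the date acceleration becomes effective.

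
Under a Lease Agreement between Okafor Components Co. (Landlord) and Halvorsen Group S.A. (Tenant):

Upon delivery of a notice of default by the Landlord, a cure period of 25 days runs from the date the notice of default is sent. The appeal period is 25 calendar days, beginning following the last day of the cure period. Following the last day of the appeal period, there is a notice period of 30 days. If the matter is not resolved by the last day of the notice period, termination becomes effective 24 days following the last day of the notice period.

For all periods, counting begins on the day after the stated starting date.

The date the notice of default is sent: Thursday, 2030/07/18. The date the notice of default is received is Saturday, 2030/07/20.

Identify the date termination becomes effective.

The last day of the cure period: 25 calendar days after 2030/07/18 is 2030/08/12.
The last day of the appeal period: 2030/08/12 + 25 days = 2030/09/06.
Adding 30 calendar days to 2030/09/06 gives 2030/10/06, which is the last day of the notice period.
The date termination becomes effective: 24 calendar days after 2030/10/06 is 2030/10/30.

2030/10/30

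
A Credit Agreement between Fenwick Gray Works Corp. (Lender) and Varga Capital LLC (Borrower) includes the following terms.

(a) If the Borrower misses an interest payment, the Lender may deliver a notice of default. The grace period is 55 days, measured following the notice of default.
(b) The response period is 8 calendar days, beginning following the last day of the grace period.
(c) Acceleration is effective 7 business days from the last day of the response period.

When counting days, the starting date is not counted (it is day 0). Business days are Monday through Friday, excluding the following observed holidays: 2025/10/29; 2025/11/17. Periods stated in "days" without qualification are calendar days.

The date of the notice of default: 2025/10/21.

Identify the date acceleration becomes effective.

2026/01/01

Adding 55 calendar days to 2025/10/21 gives 2025/12/15, which is the last day of the grace period.
Adding 8 calendar days to 2025/12/15 gives 2025/12/23, which is the last day of the response period.
The date acceleration becomes effective: 7 business days after Tuesday, 2025/12/23, skipping weekends — Dec 24, Dec 25, Dec 26, Dec 29, Dec 30, Dec 31, Jan 1 — lands on Thursday, 2026/01/01.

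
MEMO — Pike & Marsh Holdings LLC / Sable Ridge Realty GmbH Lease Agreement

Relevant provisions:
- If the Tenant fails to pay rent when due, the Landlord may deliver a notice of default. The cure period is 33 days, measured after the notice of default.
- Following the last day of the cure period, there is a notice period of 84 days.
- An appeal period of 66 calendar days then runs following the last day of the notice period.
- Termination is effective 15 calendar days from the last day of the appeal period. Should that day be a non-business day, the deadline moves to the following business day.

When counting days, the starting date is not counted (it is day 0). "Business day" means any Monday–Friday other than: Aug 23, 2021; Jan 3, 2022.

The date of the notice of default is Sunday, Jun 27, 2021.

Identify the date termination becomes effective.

Jan 11, 2022

The last day of the cure period: Jun 27, 2021 + 33 days = Jul 30, 2021.
Adding 84 calendar days to Jul 30, 2021 gives Oct 22, 2021, which is the last day of the notice period.
Adding 66 calendar days to Oct 22, 2021 gives Dec 27, 2021, which is the last day of the appeal period.
The date termination becomes effective: Dec 27, 2021 + 15 days = Jan 11, 2022. Jan 11, 2022 is a Tuesday and is not a listed holiday, so no roll-forward applies.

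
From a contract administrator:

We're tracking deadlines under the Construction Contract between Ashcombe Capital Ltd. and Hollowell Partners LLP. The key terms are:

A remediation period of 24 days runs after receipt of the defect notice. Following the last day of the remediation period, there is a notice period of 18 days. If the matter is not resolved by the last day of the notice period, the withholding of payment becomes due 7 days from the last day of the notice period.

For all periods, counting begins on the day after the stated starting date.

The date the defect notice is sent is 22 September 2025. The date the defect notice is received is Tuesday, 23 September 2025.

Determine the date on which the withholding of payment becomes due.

11 November 2025

The last day of the remediation period: 24 calendar days after 23 September 2025 is 17 October 2025.
The last day of the notice period: 18 calendar days after 17 October 2025 is 4 November 2025.
The date on which the withholding of payment becomes due: 7 calendar days after 4 November 2025 is 11 November 2025.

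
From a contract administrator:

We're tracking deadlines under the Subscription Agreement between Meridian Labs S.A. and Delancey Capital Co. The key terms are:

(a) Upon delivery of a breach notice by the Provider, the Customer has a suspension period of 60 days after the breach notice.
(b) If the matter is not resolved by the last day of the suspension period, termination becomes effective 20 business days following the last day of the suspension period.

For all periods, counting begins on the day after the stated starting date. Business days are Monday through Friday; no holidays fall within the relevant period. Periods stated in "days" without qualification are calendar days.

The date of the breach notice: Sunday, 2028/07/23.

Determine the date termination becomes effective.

The last day of the suspension period: 60 calendar days after 2028/07/23 is 2028/09/21.
The date termination becomes effective: counting 20 business days from Thursday, 2028/09/21 (Sep 22, Sep 25, Sep 26, Sep 27, …, Oct 17, Oct 18, Oct 19, skipping weekends) reaches Thursday, 2028/10/19.

2028/10/19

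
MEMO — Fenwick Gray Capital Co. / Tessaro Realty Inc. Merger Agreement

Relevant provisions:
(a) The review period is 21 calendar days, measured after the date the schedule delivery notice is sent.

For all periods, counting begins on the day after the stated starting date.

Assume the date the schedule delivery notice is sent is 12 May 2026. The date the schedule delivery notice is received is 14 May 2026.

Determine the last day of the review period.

The last day of the review period: 12 May 2026 + 21 days = 2 June 2026.

2 June 2026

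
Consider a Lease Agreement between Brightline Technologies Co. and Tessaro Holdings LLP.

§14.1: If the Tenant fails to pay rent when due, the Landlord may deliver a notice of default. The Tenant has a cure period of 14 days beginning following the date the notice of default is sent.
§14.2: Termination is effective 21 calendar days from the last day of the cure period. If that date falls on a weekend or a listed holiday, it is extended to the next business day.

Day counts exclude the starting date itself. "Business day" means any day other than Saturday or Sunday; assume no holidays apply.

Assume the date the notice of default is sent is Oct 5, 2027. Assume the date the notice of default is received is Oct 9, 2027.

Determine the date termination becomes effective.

Nov 9, 2027

The last day of the cure period: Oct 5, 2027 + 14 days = Oct 19, 2027.
Adding 21 calendar days to Oct 19, 2027 gives Nov 9, 2027, which is the date termination becomes effective. Nov 9, 2027 is a Tuesday, so no roll-forward applies.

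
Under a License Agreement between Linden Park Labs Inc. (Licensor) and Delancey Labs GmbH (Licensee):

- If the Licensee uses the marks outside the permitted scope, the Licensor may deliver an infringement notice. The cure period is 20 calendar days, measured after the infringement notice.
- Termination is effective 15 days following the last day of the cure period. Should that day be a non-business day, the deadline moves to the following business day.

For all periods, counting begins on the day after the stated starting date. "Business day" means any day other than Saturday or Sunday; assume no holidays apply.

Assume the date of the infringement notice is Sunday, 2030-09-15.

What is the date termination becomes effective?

2030-10-21

Adding 20 calendar days to 2030-09-15 gives 2030-10-05, which is the last day of the cure period.
The date termination becomes effective: 2030-10-05 + 15 days = 2030-10-20. That falls on a Sunday, so it rolls to the next business day, Monday, 2030-10-21.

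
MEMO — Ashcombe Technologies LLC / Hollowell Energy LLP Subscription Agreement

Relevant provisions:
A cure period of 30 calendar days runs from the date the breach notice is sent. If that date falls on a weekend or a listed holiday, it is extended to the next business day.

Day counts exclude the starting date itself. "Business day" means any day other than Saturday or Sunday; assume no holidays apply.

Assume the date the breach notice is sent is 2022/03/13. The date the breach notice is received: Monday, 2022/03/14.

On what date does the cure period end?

2022/04/12

The last day of the cure period: 30 calendar days after 2022/03/13 is 2022/04/12. 2022/04/12 is a Tuesday, so no roll-forward applies.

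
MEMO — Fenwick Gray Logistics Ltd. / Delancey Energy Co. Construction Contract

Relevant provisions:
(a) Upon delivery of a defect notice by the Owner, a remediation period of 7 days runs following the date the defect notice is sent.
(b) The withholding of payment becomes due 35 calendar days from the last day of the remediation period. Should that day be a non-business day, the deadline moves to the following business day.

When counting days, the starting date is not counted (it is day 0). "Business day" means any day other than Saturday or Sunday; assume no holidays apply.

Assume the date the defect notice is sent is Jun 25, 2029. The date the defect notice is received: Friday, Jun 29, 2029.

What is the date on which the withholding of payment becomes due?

Adding 7 calendar days to Jun 25, 2029 gives Jul 2, 2029, which is the last day of the remediation period.
The date on which the withholding of payment becomes due: 35 calendar days after Jul 2, 2029 is Aug 6, 2029. Aug 6, 2029 is a Monday, so no roll-forward applies.

Aug 6, 2029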